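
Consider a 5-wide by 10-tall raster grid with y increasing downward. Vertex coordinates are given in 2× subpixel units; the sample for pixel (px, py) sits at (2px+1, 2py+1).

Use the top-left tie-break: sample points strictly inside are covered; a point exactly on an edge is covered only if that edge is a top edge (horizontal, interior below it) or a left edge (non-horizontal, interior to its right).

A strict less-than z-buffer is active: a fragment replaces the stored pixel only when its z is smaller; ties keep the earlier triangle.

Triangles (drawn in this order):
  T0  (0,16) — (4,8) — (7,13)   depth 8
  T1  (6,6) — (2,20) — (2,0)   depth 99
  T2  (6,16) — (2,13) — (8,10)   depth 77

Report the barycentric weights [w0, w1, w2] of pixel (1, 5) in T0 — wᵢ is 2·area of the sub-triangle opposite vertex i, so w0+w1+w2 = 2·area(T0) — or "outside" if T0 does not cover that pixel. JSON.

T0:
  2·area = 44
  edge (0, 16)→(4, 8): d=(4,-8) top-left  bias=+0
  edge (4, 8)→(7, 13): d=(3,5) right/bottom  bias=-1
  edge (7, 13)→(0, 16): d=(-7,3) right/bottom  bias=-1
    (0,1)@(1, 3): e=[-44,0,88] → .  [on edge]
    (1,5)@(3, 11): e=[4,14,26] → X
    (2,5)@(5, 11): e=[20,4,20] → X
    (3,5)@(7, 11): e=[36,-6,14] → .
    (1,6)@(3, 13): e=[12,20,12] → X
    (3,6)@(7, 13): e=[44,0,0] → .  [on edge]
    (0,7)@(1, 15): e=[4,36,4] → X
    (1,7)@(3, 15): e=[20,26,-2] → .
    (2,7)@(5, 15): e=[36,16,-8] → .
    (0,8)@(1, 17): e=[12,42,-10] → .
  covered (5 px):
    . . . . .
    . . . . .
    . . . . .
    . . . . .
    . . . . .
    . X X . .
    . X X . .
    X . . . .
    . . . . .
    . . . . .
T1:
  2·area = 80
  edge (6, 6)→(2, 20): d=(-4,14) right/bottom  bias=-1
  edge (2, 20)→(2, 0): d=(0,-20) top-left  bias=+0
  edge (2, 0)→(6, 6): d=(4,6) right/bottom  bias=-1
    (1,1)@(3, 3): e=[54,20,6] → X
    (2,1)@(5, 3): e=[26,60,-6] → .
    (1,2)@(3, 5): e=[46,20,14] → X
    (2,2)@(5, 5): e=[18,60,2] → X
    (3,2)@(7, 5): e=[-10,100,-10] → .
    (1,3)@(3, 7): e=[38,20,22] → X
    (3,3)@(7, 7): e=[-18,100,-2] → .
    (1,4)@(3, 9): e=[30,20,30] → X
    (3,4)@(7, 9): e=[-26,100,6] → .
    (1,5)@(3, 11): e=[22,20,38] → X
    (2,5)@(5, 11): e=[-6,60,26] → .
    (1,6)@(3, 13): e=[14,20,46] → X
  covered (10 px):
    . . . . .
    . X . . .
    . X X . .
    . X X . .
    . X X . .
    . X . . .
    . X . . .
    . X . . .
    . . . . .
    . . . . .
T2:
  2·area = 30
  edge (6, 16)→(2, 13): d=(-4,-3) top-left  bias=+0
  edge (2, 13)→(8, 10): d=(6,-3) top-left  bias=+0
  edge (8, 10)→(6, 16): d=(-2,6) right/bottom  bias=-1
    (4,3)@(9, 7): e=[45,-15,0] → .  [on edge]
    (3,5)@(7, 11): e=[23,3,4] → X
    (4,5)@(9, 11): e=[29,9,-8] → .
    (1,6)@(3, 13): e=[3,3,24] → X
    (2,6)@(5, 13): e=[9,9,12] → X
    (3,6)@(7, 13): e=[15,15,0] → .  [on edge]
    (1,7)@(3, 15): e=[-5,15,20] → .
    (2,7)@(5, 15): e=[1,21,8] → X
    (3,7)@(7, 15): e=[7,27,-4] → .
    (2,8)@(5, 17): e=[-7,33,4] → .
    (2,9)@(5, 19): e=[-15,45,0] → .  [on edge]
  covered (4 px):
    . . . . .
    . . . . .
    . . . . .
    . . . . .
    . . . . .
    . . . X .
    . X X . .
    . . X . .
    . . . . .
    . . . . .

Final: [14,26,4]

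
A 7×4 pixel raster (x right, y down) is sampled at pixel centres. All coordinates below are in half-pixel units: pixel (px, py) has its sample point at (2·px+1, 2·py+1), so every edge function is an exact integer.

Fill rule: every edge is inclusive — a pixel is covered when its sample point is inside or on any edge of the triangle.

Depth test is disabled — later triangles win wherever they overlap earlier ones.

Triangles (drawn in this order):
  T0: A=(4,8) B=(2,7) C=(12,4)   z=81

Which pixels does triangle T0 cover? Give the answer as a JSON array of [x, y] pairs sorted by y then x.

T0:
  2·area = 16
  edge (4, 8)→(2, 7): d=(-2,-1) inclusive
  edge (2, 7)→(12, 4): d=(10,-3) inclusive
  edge (12, 4)→(4, 8): d=(-8,4) inclusive
    (4,2)@(9, 5): e=[11,1,4] → #
    (5,2)@(11, 5): e=[13,7,-4] → ·
    (1,3)@(3, 7): e=[1,3,12] → #
    (2,3)@(5, 7): e=[3,9,4] → #
    (3,3)@(7, 7): e=[5,15,-4] → ·
    (4,3)@(9, 7): e=[7,21,-12] → ·
  covered (3 px):
    · · · · · · ·
    · · · · · · ·
    · · · · # · ·
    · # # · · · ·

Result: [[4,2],[1,3],[2,3]]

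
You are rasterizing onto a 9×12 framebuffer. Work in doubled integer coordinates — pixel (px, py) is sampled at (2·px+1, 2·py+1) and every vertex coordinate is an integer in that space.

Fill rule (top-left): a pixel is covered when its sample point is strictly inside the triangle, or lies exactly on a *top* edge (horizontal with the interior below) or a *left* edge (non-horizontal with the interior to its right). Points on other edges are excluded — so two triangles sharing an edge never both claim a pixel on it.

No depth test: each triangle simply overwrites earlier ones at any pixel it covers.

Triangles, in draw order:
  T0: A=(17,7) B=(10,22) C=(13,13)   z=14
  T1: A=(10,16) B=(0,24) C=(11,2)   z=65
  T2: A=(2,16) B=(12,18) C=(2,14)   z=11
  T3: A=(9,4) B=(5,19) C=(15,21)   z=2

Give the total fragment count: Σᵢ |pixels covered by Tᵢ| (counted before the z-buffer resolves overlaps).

T0:
  2·area = 18
  edge (17, 7)→(10, 22): d=(-7,15) right/bottom  bias=-1
  edge (10, 22)→(13, 13): d=(3,-9) top-left  bias=+0
  edge (13, 13)→(17, 7): d=(4,-6) top-left  bias=+0
    (8,0)@(17, 1): e=[42,0,-24] → ·  [on edge]
    (7,3)@(15, 7): e=[30,0,-12] → ·  [on edge]
    (8,3)@(17, 7): e=[0,18,0] → ·  [on edge]
    (7,5)@(15, 11): e=[2,12,4] → #
    (8,5)@(17, 11): e=[-28,30,16] → ·
    (6,6)@(13, 13): e=[18,0,0] → #  [on edge]
    (7,6)@(15, 13): e=[-12,18,12] → ·
    (6,7)@(13, 15): e=[4,6,8] → #
    (7,7)@(15, 15): e=[-26,24,20] → ·
    (6,8)@(13, 17): e=[-10,12,16] → ·
    (4,9)@(9, 19): e=[36,-18,0] → ·  [on edge]
    (5,9)@(11, 19): e=[6,0,12] → #  [on edge]
  covered (4 px):
    · · · · · · · · ·
    · · · · · · · · ·
    · · · · · · · · ·
    · · · · · · · · ·
    · · · · · · · · ·
    · · · · · · · # ·
    · · · · · · # · ·
    · · · · · · # · ·
    · · · · · · · · ·
    · · · · · # · · ·
    · · · · · · · · ·
    · · · · · · · · ·
T1:
  2·area = 132
  edge (10, 16)→(0, 24): d=(-10,8) right/bottom  bias=-1
  edge (0, 24)→(11, 2): d=(11,-22) top-left  bias=+0
  edge (11, 2)→(10, 16): d=(-1,14) right/bottom  bias=-1
    (4,3)@(9, 7): e=[98,11,23] → #
    (5,3)@(11, 7): e=[82,55,-5] → ·
    (4,4)@(9, 9): e=[78,33,21] → #
    (5,4)@(11, 9): e=[62,77,-7] → ·
    (3,5)@(7, 11): e=[74,11,47] → #
    (5,5)@(11, 11): e=[42,99,-9] → ·
    (3,6)@(7, 13): e=[54,33,45] → #
    (5,6)@(11, 13): e=[22,121,-11] → ·
    (2,7)@(5, 15): e=[50,11,71] → #
    (5,7)@(11, 15): e=[2,143,-13] → ·
    (2,8)@(5, 17): e=[30,33,69] → #
    (4,8)@(9, 17): e=[-2,121,13] → ·
  covered (15 px):
    · · · · · · · · ·
    · · · · · · · · ·
    · · · · · · · · ·
    · · · · # · · · ·
    · · · · # · · · ·
    · · · # # · · · ·
    · · · # # · · · ·
    · · # # # · · · ·
    · · # # · · · · ·
    · # # · · · · · ·
    · # · · · · · · ·
    # · · · · · · · ·
T2:
  2·area = 20  (B↔C swapped to make it positive)
  edge (2, 16)→(2, 14): d=(0,-2) top-left  bias=+0
  edge (2, 14)→(12, 18): d=(10,4) right/bottom  bias=-1
  edge (12, 18)→(2, 16): d=(-10,-2) top-left  bias=+0
    (1,7)@(3, 15): e=[2,6,12] → #
    (2,7)@(5, 15): e=[6,-2,16] → ·
    (1,8)@(3, 17): e=[2,26,-8] → ·
    (3,8)@(7, 17): e=[10,10,0] → #  [on edge]
    (4,8)@(9, 17): e=[14,2,4] → #
    (5,8)@(11, 17): e=[18,-6,8] → ·
    (3,9)@(7, 19): e=[10,30,-20] → ·
    (4,9)@(9, 19): e=[14,22,-16] → ·
    (8,9)@(17, 19): e=[30,-10,0] → ·  [on edge]
  covered (3 px):
    · · · · · · · · ·
    · · · · · · · · ·
    · · · · · · · · ·
    · · · · · · · · ·
    · · · · · · · · ·
    · · · · · · · · ·
    · · · · · · · · ·
    · # · · · · · · ·
    · · · # # · · · ·
    · · · · · · · · ·
    · · · · · · · · ·
    · · · · · · · · ·
T3:
  2·area = 158  (B↔C swapped to make it positive)
  edge (9, 4)→(15, 21): d=(6,17) right/bottom  bias=-1
  edge (15, 21)→(5, 19): d=(-10,-2) top-left  bias=+0
  edge (5, 19)→(9, 4): d=(4,-15) top-left  bias=+0
    (4,2)@(9, 5): e=[6,148,4] → #
    (5,2)@(11, 5): e=[-28,152,34] → ·
    (4,3)@(9, 7): e=[18,128,12] → #
    (5,3)@(11, 7): e=[-16,132,42] → ·
    (4,4)@(9, 9): e=[30,108,20] → #
    (5,4)@(11, 9): e=[-4,112,50] → ·
    (4,5)@(9, 11): e=[42,88,28] → #
    (5,5)@(11, 11): e=[8,92,58] → #
    (6,5)@(13, 11): e=[-26,96,88] → ·
    (3,6)@(7, 13): e=[88,64,6] → #
    (6,6)@(13, 13): e=[-14,76,96] → ·
    (3,7)@(7, 15): e=[100,44,14] → #
    (2,9)@(5, 19): e=[158,0,0] → #  [on edge]
    (7,10)@(15, 21): e=[0,0,158] → ·  [on edge]
  covered (20 px):
    · · · · · · · · ·
    · · · · · · · · ·
    · · · · # · · · ·
    · · · · # · · · ·
    · · · · # · · · ·
    · · · · # # · · ·
    · · · # # # · · ·
    · · · # # # · · ·
    · · · # # # # · ·
    · · # # # # # · ·
    · · · · · · · · ·
    · · · · · · · · ·

Answer: 42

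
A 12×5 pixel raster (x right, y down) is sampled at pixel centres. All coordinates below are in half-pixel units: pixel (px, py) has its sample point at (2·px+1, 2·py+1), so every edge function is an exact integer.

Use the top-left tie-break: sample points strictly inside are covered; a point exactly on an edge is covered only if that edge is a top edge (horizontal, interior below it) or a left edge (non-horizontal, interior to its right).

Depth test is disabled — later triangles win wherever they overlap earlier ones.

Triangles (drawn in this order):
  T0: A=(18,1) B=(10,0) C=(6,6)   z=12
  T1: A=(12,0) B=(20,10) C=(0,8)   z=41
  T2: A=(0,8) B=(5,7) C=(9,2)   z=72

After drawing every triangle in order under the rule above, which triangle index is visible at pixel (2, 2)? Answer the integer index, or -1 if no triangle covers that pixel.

T0:
  2·area = 52  (B↔C swapped to make it positive)
  edge (18, 1)→(6, 6): d=(-12,5) right/bottom  bias=-1
  edge (6, 6)→(10, 0): d=(4,-6) top-left  bias=+0
  edge (10, 0)→(18, 1): d=(8,1) right/bottom  bias=-1
    (5,0)@(11, 1): e=[35,10,7] → #
    (6,0)@(13, 1): e=[25,22,5] → #
    (7,0)@(15, 1): e=[15,34,3] → #
    (8,0)@(17, 1): e=[5,46,1] → #
    (9,0)@(19, 1): e=[-5,58,-1] → ·
    (4,1)@(9, 3): e=[21,6,25] → #
    (7,1)@(15, 3): e=[-9,42,19] → ·
    (8,1)@(17, 3): e=[-19,54,17] → ·
    (3,2)@(7, 5): e=[7,2,43] → #
    (4,2)@(9, 5): e=[-3,14,41] → ·
    (5,2)@(11, 5): e=[-13,26,39] → ·
    (6,2)@(13, 5): e=[-23,38,37] → ·
  covered (8 px):
    · · · · · # # # # · · ·
    · · · · # # # · · · · ·
    · · · # · · · · · · · ·
    · · · · · · · · · · · ·
    · · · · · · · · · · · ·
T1:
  2·area = 184
  edge (12, 0)→(20, 10): d=(8,10) right/bottom  bias=-1
  edge (20, 10)→(0, 8): d=(-20,-2) top-left  bias=+0
  edge (0, 8)→(12, 0): d=(12,-8) top-left  bias=+0
    (5,0)@(11, 1): e=[18,162,4] → #
    (6,0)@(13, 1): e=[-2,166,20] → ·
    (4,1)@(9, 3): e=[54,118,12] → #
    (6,1)@(13, 3): e=[14,126,44] → #
    (7,1)@(15, 3): e=[-6,130,60] → ·
    (2,2)@(5, 5): e=[110,70,4] → #
    (3,2)@(7, 5): e=[90,74,20] → #
    (7,2)@(15, 5): e=[10,90,84] → #
    (8,2)@(17, 5): e=[-10,94,100] → ·
    (1,3)@(3, 7): e=[146,26,12] → #
    (8,3)@(17, 7): e=[6,54,124] → #
    (9,3)@(19, 7): e=[-14,58,140] → ·
  covered (23 px):
    · · · · · # · · · · · ·
    · · · · # # # · · · · ·
    · · # # # # # # · · · ·
    · # # # # # # # # · · ·
    · · · · · # # # # # · ·
T2:
  2·area = 21  (B↔C swapped to make it positive)
  edge (0, 8)→(9, 2): d=(9,-6) top-left  bias=+0
  edge (9, 2)→(5, 7): d=(-4,5) right/bottom  bias=-1
  edge (5, 7)→(0, 8): d=(-5,1) right/bottom  bias=-1
    (2,2)@(5, 5): e=[3,8,10] → #
    (3,2)@(7, 5): e=[15,-2,8] → ·
    (7,2)@(15, 5): e=[63,-42,0] → ·  [on edge]
    (1,3)@(3, 7): e=[9,10,2] → #
    (2,3)@(5, 7): e=[21,0,0] → ·  [on edge]
    (1,4)@(3, 9): e=[27,2,-8] → ·
  covered (2 px):
    · · · · · · · · · · · ·
    · · · · · · · · · · · ·
    · · # · · · · · · · · ·
    · # · · · · · · · · · ·
    · · · · · · · · · · · ·

Z-buffer (winner per pixel, '.' = empty):
  . . . . . 1 0 0 0 . . .
  . . . . 1 1 1 . . . . .
  . . 2 1 1 1 1 1 . . . .
  . 2 1 1 1 1 1 1 1 . . .
  . . . . . 1 1 1 1 1 . .

Result: 2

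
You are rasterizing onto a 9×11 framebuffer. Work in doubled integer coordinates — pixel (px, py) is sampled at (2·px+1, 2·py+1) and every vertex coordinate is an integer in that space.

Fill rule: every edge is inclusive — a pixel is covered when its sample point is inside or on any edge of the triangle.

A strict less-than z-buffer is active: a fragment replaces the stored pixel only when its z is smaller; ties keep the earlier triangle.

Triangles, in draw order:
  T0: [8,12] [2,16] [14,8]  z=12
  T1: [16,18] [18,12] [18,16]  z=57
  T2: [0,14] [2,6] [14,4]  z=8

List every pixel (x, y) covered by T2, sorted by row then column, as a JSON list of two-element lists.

T0:
  degenerate (2·area = 0) — covers nothing
T1:
  2·area = 8
  edge (16, 18)→(18, 12): d=(2,-6) inclusive
  edge (18, 12)→(18, 16): d=(0,4) inclusive
  edge (18, 16)→(16, 18): d=(-2,2) inclusive
    (8,7)@(17, 15): e=[0,4,4] → #  [on edge]
    (8,8)@(17, 17): e=[4,4,0] → #  [on edge]
    (7,9)@(15, 19): e=[-4,12,0] → ·  [on edge]
    (8,9)@(17, 19): e=[8,4,-4] → ·
    (6,10)@(13, 21): e=[-12,20,0] → ·  [on edge]
    (7,10)@(15, 21): e=[0,12,-4] → ·  [on edge]
  covered (2 px):
    · · · · · · · · ·
    · · · · · · · · ·
    · · · · · · · · ·
    · · · · · · · · ·
    · · · · · · · · ·
    · · · · · · · · ·
    · · · · · · · · ·
    · · · · · · · · #
    · · · · · · · · #
    · · · · · · · · ·
    · · · · · · · · ·
T2:
  2·area = 92
  edge (0, 14)→(2, 6): d=(2,-8) inclusive
  edge (2, 6)→(14, 4): d=(12,-2) inclusive
  edge (14, 4)→(0, 14): d=(-14,10) inclusive
    (4,2)@(9, 5): e=[54,2,36] → #
    (5,2)@(11, 5): e=[70,6,16] → #
    (6,2)@(13, 5): e=[86,10,-4] → ·
    (1,3)@(3, 7): e=[10,14,68] → #
    (2,3)@(5, 7): e=[26,18,48] → #
    (3,3)@(7, 7): e=[42,22,28] → #
    (5,3)@(11, 7): e=[74,30,-12] → ·
    (1,4)@(3, 9): e=[14,38,40] → #
    (3,4)@(7, 9): e=[46,46,0] → #  [on edge]
    (4,4)@(9, 9): e=[62,50,-20] → ·
    (0,5)@(1, 11): e=[2,58,32] → #
    (2,5)@(5, 11): e=[34,66,-8] → ·
  covered (12 px):
    · · · · · · · · ·
    · · · · · · · · ·
    · · · · # # · · ·
    · # # # # · · · ·
    · # # # · · · · ·
    # # · · · · · · ·
    # · · · · · · · ·
    · · · · · · · · ·
    · · · · · · · · ·
    · · · · · · · · ·
    · · · · · · · · ·

Answer: [[4,2],[5,2],[1,3],[2,3],[3,3],[4,3],[1,4],[2,4],[3,4],[0,5],[1,5],[0,6]]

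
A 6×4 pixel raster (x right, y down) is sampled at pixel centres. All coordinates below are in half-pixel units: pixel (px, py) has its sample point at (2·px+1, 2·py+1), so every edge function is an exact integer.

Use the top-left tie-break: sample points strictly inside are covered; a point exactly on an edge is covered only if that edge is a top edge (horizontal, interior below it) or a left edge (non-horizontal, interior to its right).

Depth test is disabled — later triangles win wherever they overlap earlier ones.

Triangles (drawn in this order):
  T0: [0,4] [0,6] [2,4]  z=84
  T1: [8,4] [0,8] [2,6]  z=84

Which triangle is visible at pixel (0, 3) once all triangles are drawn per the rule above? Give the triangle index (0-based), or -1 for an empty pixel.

T0:
  2·area = 4  (B↔C swapped to make it positive)
  edge (0, 4)→(2, 4): d=(2,0) top-left  bias=+0
  edge (2, 4)→(0, 6): d=(-2,2) right/bottom  bias=-1
  edge (0, 6)→(0, 4): d=(0,-2) top-left  bias=+0
    (2,0)@(5, 1): e=[-6,0,10] → .  [on edge]
    (1,1)@(3, 3): e=[-2,0,6] → .  [on edge]
    (0,2)@(1, 5): e=[2,0,2] → .  [on edge]
  covered (0 px):
    . . . . . .
    . . . . . .
    . . . . . .
    . . . . . .
T1:
  2·area = 8
  edge (8, 4)→(0, 8): d=(-8,4) right/bottom  bias=-1
  edge (0, 8)→(2, 6): d=(2,-2) top-left  bias=+0
  edge (2, 6)→(8, 4): d=(6,-2) top-left  bias=+0
    (3,0)@(7, 1): e=[28,0,-20] → .  [on edge]
    (2,1)@(5, 3): e=[20,0,-12] → .  [on edge]
    (5,1)@(11, 3): e=[-4,12,0] → .  [on edge]
    (1,2)@(3, 5): e=[12,0,-4] → .  [on edge]
    (2,2)@(5, 5): e=[4,4,0] → X  [on edge]
    (3,2)@(7, 5): e=[-4,8,4] → .
    (0,3)@(1, 7): e=[4,0,4] → X  [on edge]
    (1,3)@(3, 7): e=[-4,4,8] → .
    (2,3)@(5, 7): e=[-12,8,12] → .
  covered (2 px):
    . . . . . .
    . . . . . .
    . . X . . .
    X . . . . .

Z-buffer (winner per pixel, '.' = empty):
  . . . . . .
  . . . . . .
  . . 1 . . .
  1 . . . . .

Final: 1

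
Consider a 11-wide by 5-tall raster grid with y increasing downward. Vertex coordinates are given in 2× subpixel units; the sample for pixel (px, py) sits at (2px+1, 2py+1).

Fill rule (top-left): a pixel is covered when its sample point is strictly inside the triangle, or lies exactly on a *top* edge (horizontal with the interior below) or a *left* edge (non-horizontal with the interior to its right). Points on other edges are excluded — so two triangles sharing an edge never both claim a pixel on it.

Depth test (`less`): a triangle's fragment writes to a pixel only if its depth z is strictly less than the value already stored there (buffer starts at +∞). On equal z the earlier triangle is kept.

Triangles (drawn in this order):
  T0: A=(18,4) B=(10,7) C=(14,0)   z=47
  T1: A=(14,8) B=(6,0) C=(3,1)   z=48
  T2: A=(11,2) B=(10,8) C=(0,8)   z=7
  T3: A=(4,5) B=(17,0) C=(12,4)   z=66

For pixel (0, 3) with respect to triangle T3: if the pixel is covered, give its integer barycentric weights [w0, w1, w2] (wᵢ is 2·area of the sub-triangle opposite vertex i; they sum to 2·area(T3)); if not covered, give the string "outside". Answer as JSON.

T0:
  2·area = 44
  edge (18, 4)→(10, 7): d=(-8,3) right/bottom  bias=-1
  edge (10, 7)→(14, 0): d=(4,-7) top-left  bias=+0
  edge (14, 0)→(18, 4): d=(4,4) right/bottom  bias=-1
    (7,0)@(15, 1): e=[33,11,0] → .  [on edge]
    (6,1)@(13, 3): e=[23,5,16] → X
    (7,1)@(15, 3): e=[17,19,8] → X
    (8,1)@(17, 3): e=[11,33,0] → .  [on edge]
    (6,2)@(13, 5): e=[7,13,24] → X
    (8,2)@(17, 5): e=[-5,41,8] → .
    (9,2)@(19, 5): e=[-11,55,0] → .  [on edge]
    (6,3)@(13, 7): e=[-9,21,32] → .
    (7,3)@(15, 7): e=[-15,35,24] → .
    (10,3)@(21, 7): e=[-33,77,0] → .  [on edge]
  covered (4 px):
    . . . . . . . . . . .
    . . . . . . X X . . .
    . . . . . . X X . . .
    . . . . . . . . . . .
    . . . . . . . . . . .
T1:
  2·area = 32  (B↔C swapped to make it positive)
  edge (14, 8)→(3, 1): d=(-11,-7) top-left  bias=+0
  edge (3, 1)→(6, 0): d=(3,-1) top-left  bias=+0
  edge (6, 0)→(14, 8): d=(8,8) right/bottom  bias=-1
    (1,0)@(3, 1): e=[0,0,32] → X  [on edge]
    (2,0)@(5, 1): e=[14,2,16] → X
    (3,0)@(7, 1): e=[28,4,0] → .  [on edge]
    (1,1)@(3, 3): e=[-22,6,48] → .
    (2,1)@(5, 3): e=[-8,8,32] → .
    (3,1)@(7, 3): e=[6,10,16] → X
    (4,1)@(9, 3): e=[20,12,0] → .  [on edge]
    (3,2)@(7, 5): e=[-16,16,32] → .
    (5,2)@(11, 5): e=[12,20,0] → .  [on edge]
    (6,3)@(13, 7): e=[4,28,0] → .  [on edge]
    (7,4)@(15, 9): e=[-4,36,0] → .  [on edge]
  covered (3 px):
    . X X . . . . . . . .
    . . . X . . . . . . .
    . . . . . . . . . . .
    . . . . . . . . . . .
    . . . . . . . . . . .
T2:
  2·area = 60
  edge (11, 2)→(10, 8): d=(-1,6) right/bottom  bias=-1
  edge (10, 8)→(0, 8): d=(-10,0) right/bottom  bias=-1
  edge (0, 8)→(11, 2): d=(11,-6) top-left  bias=+0
    (3,2)@(7, 5): e=[21,30,9] → X
    (4,2)@(9, 5): e=[9,30,21] → X
    (5,2)@(11, 5): e=[-3,30,33] → .
    (1,3)@(3, 7): e=[43,10,7] → X
    (2,3)@(5, 7): e=[31,10,19] → X
    (5,3)@(11, 7): e=[-5,10,55] → .
    (1,4)@(3, 9): e=[41,-10,29] → .
    (2,4)@(5, 9): e=[29,-10,41] → .
    (3,4)@(7, 9): e=[17,-10,53] → .
    (4,4)@(9, 9): e=[5,-10,65] → .
  covered (6 px):
    . . . . . . . . . . .
    . . . . . . . . . . .
    . . . X X . . . . . .
    . X X X X . . . . . .
    . . . . . . . . . . .
T3:
  2·area = 27
  edge (4, 5)→(17, 0): d=(13,-5) top-left  bias=+0
  edge (17, 0)→(12, 4): d=(-5,4) right/bottom  bias=-1
  edge (12, 4)→(4, 5): d=(-8,1) right/bottom  bias=-1
    (7,0)@(15, 1): e=[3,3,21] → X
    (8,0)@(17, 1): e=[13,-5,19] → .
    (5,1)@(11, 3): e=[9,9,9] → X
    (6,1)@(13, 3): e=[19,1,7] → X
    (7,1)@(15, 3): e=[29,-7,5] → .
    (5,2)@(11, 5): e=[35,-1,-7] → .
    (6,2)@(13, 5): e=[45,-9,-9] → .
  covered (3 px):
    . . . . . . . X . . .
    . . . . . X X . . . .
    . . . . . . . . . . .
    . . . . . . . . . . .
    . . . . . . . . . . .

Answer: "outside"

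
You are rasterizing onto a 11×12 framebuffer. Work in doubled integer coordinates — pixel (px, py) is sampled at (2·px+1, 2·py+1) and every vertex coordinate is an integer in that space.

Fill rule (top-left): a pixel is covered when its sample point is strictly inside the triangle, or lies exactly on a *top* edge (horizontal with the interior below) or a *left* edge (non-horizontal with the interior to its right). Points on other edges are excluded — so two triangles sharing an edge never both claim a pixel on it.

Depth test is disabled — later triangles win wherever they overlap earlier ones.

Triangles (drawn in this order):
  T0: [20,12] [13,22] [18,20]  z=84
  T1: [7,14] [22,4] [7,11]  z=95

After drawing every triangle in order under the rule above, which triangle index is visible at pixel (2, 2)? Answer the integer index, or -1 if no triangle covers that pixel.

T0:
  2·area = 36  (B↔C swapped to make it positive)
  edge (20, 12)→(18, 20): d=(-2,8) right/bottom  bias=-1
  edge (18, 20)→(13, 22): d=(-5,2) right/bottom  bias=-1
  edge (13, 22)→(20, 12): d=(7,-10) top-left  bias=+0
    (9,7)@(19, 15): e=[2,23,11] → #
    (10,7)@(21, 15): e=[-14,19,31] → ·
    (8,8)@(17, 17): e=[14,17,5] → #
    (9,8)@(19, 17): e=[-2,13,25] → ·
    (8,9)@(17, 19): e=[10,7,19] → #
    (9,9)@(19, 19): e=[-6,3,39] → ·
    (7,10)@(15, 21): e=[22,1,13] → #
    (8,10)@(17, 21): e=[6,-3,33] → ·
    (7,11)@(15, 23): e=[18,-9,27] → ·
  covered (4 px):
    · · · · · · · · · · ·
    · · · · · · · · · · ·
    · · · · · · · · · · ·
    · · · · · · · · · · ·
    · · · · · · · · · · ·
    · · · · · · · · · · ·
    · · · · · · · · · · ·
    · · · · · · · · · # ·
    · · · · · · · · # · ·
    · · · · · · · · # · ·
    · · · · · · · # · · ·
    · · · · · · · · · · ·
T1:
  2·area = 45  (B↔C swapped to make it positive)
  edge (7, 14)→(7, 11): d=(0,-3) top-left  bias=+0
  edge (7, 11)→(22, 4): d=(15,-7) top-left  bias=+0
  edge (22, 4)→(7, 14): d=(-15,10) right/bottom  bias=-1
    (3,0)@(7, 1): e=[0,-150,195] → ·  [on edge]
    (3,1)@(7, 3): e=[0,-120,165] → ·  [on edge]
    (3,2)@(7, 5): e=[0,-90,135] → ·  [on edge]
    (3,3)@(7, 7): e=[0,-60,105] → ·  [on edge]
    (8,3)@(17, 7): e=[30,10,5] → #
    (9,3)@(19, 7): e=[36,24,-15] → ·
    (3,4)@(7, 9): e=[0,-30,75] → ·  [on edge]
    (6,4)@(13, 9): e=[18,12,15] → #
    (7,4)@(15, 9): e=[24,26,-5] → ·
    (8,4)@(17, 9): e=[30,40,-25] → ·
    (3,5)@(7, 11): e=[0,0,45] → #  [on edge]
    (4,5)@(9, 11): e=[6,14,25] → #
    (3,6)@(7, 13): e=[0,30,15] → #  [on edge]
    (3,7)@(7, 15): e=[0,60,-15] → ·  [on edge]
    (3,8)@(7, 17): e=[0,90,-45] → ·  [on edge]
    (3,9)@(7, 19): e=[0,120,-75] → ·  [on edge]
    (3,10)@(7, 21): e=[0,150,-105] → ·  [on edge]
    (3,11)@(7, 23): e=[0,180,-135] → ·  [on edge]
  covered (6 px):
    · · · · · · · · · · ·
    · · · · · · · · · · ·
    · · · · · · · · · · ·
    · · · · · · · · # · ·
    · · · · · · # · · · ·
    · · · # # # · · · · ·
    · · · # · · · · · · ·
    · · · · · · · · · · ·
    · · · · · · · · · · ·
    · · · · · · · · · · ·
    · · · · · · · · · · ·
    · · · · · · · · · · ·

Z-buffer (winner per pixel, '.' = empty):
  . . . . . . . . . . .
  . . . . . . . . . . .
  . . . . . . . . . . .
  . . . . . . . . 1 . .
  . . . . . . 1 . . . .
  . . . 1 1 1 . . . . .
  . . . 1 . . . . . . .
  . . . . . . . . . 0 .
  . . . . . . . . 0 . .
  . . . . . . . . 0 . .
  . . . . . . . 0 . . .
  . . . . . . . . . . .

Result: -1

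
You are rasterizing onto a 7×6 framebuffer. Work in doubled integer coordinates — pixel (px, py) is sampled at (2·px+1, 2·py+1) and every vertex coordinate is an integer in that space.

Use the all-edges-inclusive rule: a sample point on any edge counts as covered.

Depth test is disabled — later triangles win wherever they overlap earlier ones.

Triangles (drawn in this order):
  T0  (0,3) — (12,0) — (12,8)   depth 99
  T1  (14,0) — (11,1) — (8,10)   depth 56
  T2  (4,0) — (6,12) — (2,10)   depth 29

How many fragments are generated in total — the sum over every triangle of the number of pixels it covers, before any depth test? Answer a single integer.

T0:
  2·area = 96
  edge (0, 3)→(12, 0): d=(12,-3) inclusive
  edge (12, 0)→(12, 8): d=(0,8) inclusive
  edge (12, 8)→(0, 3): d=(-12,-5) inclusive
    (4,0)@(9, 1): e=[3,24,69] → █
    (5,0)@(11, 1): e=[9,8,79] → █
    (6,0)@(13, 1): e=[15,-8,89] → ·
    (0,1)@(1, 3): e=[3,88,5] → █
    (1,1)@(3, 3): e=[9,72,15] → █
    (2,1)@(5, 3): e=[15,56,25] → █
    (3,1)@(7, 3): e=[21,40,35] → █
    (6,1)@(13, 3): e=[39,-8,65] → ·
    (0,2)@(1, 5): e=[27,88,-19] → ·
    (1,2)@(3, 5): e=[33,72,-9] → ·
    (2,2)@(5, 5): e=[39,56,1] → █
    (6,2)@(13, 5): e=[63,-8,41] → ·
  covered (13 px):
    · · · · █ █ ·
    █ █ █ █ █ █ ·
    · · █ █ █ █ ·
    · · · · · █ ·
    · · · · · · ·
    · · · · · · ·
T1:
  2·area = 24  (B↔C swapped to make it positive)
  edge (14, 0)→(8, 10): d=(-6,10) inclusive
  edge (8, 10)→(11, 1): d=(3,-9) inclusive
  edge (11, 1)→(14, 0): d=(3,-1) inclusive
    (5,0)@(11, 1): e=[24,0,0] → █  [on edge]
    (6,0)@(13, 1): e=[4,18,2] → █
    (2,1)@(5, 3): e=[72,-48,0] → ·  [on edge]
    (5,1)@(11, 3): e=[12,6,6] → █
    (6,1)@(13, 3): e=[-8,24,8] → ·
    (5,2)@(11, 5): e=[0,12,12] → █  [on edge]
    (6,2)@(13, 5): e=[-20,30,14] → ·
    (4,3)@(9, 7): e=[8,0,16] → █  [on edge]
    (5,3)@(11, 7): e=[-12,18,18] → ·
    (4,4)@(9, 9): e=[-4,6,22] → ·
  covered (5 px):
    · · · · · █ █
    · · · · · █ ·
    · · · · · █ ·
    · · · · █ · ·
    · · · · · · ·
    · · · · · · ·
T2:
  2·area = 44
  edge (4, 0)→(6, 12): d=(2,12) inclusive
  edge (6, 12)→(2, 10): d=(-4,-2) inclusive
  edge (2, 10)→(4, 0): d=(2,-10) inclusive
    (1,2)@(3, 5): e=[22,22,0] → █  [on edge]
    (2,2)@(5, 5): e=[-2,26,20] → ·
    (1,3)@(3, 7): e=[26,14,4] → █
    (2,3)@(5, 7): e=[2,18,24] → █
    (3,3)@(7, 7): e=[-22,22,44] → ·
    (1,4)@(3, 9): e=[30,6,8] → █
    (3,4)@(7, 9): e=[-18,14,48] → ·
    (1,5)@(3, 11): e=[34,-2,12] → ·
    (2,5)@(5, 11): e=[10,2,32] → █
    (3,5)@(7, 11): e=[-14,6,52] → ·
  covered (6 px):
    · · · · · · ·
    · · · · · · ·
    · █ · · · · ·
    · █ █ · · · ·
    · █ █ · · · ·
    · · █ · · · ·

Answer: 24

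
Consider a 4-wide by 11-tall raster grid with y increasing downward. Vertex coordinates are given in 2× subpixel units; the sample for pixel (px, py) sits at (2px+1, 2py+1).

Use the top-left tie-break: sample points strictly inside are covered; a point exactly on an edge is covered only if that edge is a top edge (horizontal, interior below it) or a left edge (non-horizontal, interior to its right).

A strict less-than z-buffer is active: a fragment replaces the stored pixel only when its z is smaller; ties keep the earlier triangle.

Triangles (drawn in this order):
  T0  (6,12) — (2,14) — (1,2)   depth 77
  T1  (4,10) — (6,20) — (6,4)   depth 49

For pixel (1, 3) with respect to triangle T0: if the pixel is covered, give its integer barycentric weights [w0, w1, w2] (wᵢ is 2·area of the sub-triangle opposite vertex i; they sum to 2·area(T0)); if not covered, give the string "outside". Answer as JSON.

T0:
  2·area = 50
  edge (6, 12)→(2, 14): d=(-4,2) right/bottom  bias=-1
  edge (2, 14)→(1, 2): d=(-1,-12) top-left  bias=+0
  edge (1, 2)→(6, 12): d=(5,10) right/bottom  bias=-1
    (1,3)@(3, 7): e=[26,19,5] → █
    (2,3)@(5, 7): e=[22,43,-15] → ·
    (1,4)@(3, 9): e=[18,17,15] → █
    (2,4)@(5, 9): e=[14,41,-5] → ·
    (1,5)@(3, 11): e=[10,15,25] → █
    (2,5)@(5, 11): e=[6,39,5] → █
    (3,5)@(7, 11): e=[2,63,-15] → ·
    (1,6)@(3, 13): e=[2,13,35] → █
    (2,6)@(5, 13): e=[-2,37,15] → ·
    (1,7)@(3, 15): e=[-6,11,45] → ·
  covered (5 px):
    · · · ·
    · · · ·
    · · · ·
    · █ · ·
    · █ · ·
    · █ █ ·
    · █ · ·
    · · · ·
    · · · ·
    · · · ·
    · · · ·
T1:
  2·area = 32  (B↔C swapped to make it positive)
  edge (4, 10)→(6, 4): d=(2,-6) top-left  bias=+0
  edge (6, 4)→(6, 20): d=(0,16) right/bottom  bias=-1
  edge (6, 20)→(4, 10): d=(-2,-10) top-left  bias=+0
    (3,0)@(7, 1): e=[0,-16,48] → ·  [on edge]
    (1,2)@(3, 5): e=[-16,48,0] → ·  [on edge]
    (2,3)@(5, 7): e=[0,16,16] → █  [on edge]
    (3,3)@(7, 7): e=[12,-16,36] → ·
    (2,4)@(5, 9): e=[4,16,12] → █
    (3,4)@(7, 9): e=[16,-16,32] → ·
    (2,5)@(5, 11): e=[8,16,8] → █
    (3,5)@(7, 11): e=[20,-16,28] → ·
    (1,6)@(3, 13): e=[0,48,-16] → ·  [on edge]
    (2,6)@(5, 13): e=[12,16,4] → █
    (3,6)@(7, 13): e=[24,-16,24] → ·
    (2,7)@(5, 15): e=[16,16,0] → █  [on edge]
    (0,9)@(1, 19): e=[0,80,-48] → ·  [on edge]
  covered (5 px):
    · · · ·
    · · · ·
    · · · ·
    · · █ ·
    · · █ ·
    · · █ ·
    · · █ ·
    · · █ ·
    · · · ·
    · · · ·
    · · · ·

Result: [19,5,26]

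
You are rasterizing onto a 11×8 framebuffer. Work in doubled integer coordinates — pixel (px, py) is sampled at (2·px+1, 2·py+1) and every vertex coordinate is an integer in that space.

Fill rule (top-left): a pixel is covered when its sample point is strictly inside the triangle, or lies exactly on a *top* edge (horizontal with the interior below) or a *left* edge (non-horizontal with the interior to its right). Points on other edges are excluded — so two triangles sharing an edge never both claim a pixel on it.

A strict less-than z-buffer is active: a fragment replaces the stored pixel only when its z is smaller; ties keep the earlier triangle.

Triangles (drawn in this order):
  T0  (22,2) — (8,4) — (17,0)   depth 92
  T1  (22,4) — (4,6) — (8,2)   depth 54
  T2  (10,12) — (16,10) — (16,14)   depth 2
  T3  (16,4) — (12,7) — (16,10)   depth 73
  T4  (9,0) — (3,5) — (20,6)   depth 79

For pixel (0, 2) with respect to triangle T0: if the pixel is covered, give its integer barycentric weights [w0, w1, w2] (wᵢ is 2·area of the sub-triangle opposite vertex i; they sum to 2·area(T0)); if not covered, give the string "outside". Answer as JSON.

T0:
  2·area = 38
  edge (22, 2)→(8, 4): d=(-14,2) right/bottom  bias=-1
  edge (8, 4)→(17, 0): d=(9,-4) top-left  bias=+0
  edge (17, 0)→(22, 2): d=(5,2) right/bottom  bias=-1
    (7,0)@(15, 1): e=[28,1,9] → █
    (8,0)@(17, 1): e=[24,9,5] → █
    (9,0)@(19, 1): e=[20,17,1] → █
    (10,0)@(21, 1): e=[16,25,-3] → ·
    (5,1)@(11, 3): e=[8,3,27] → █
    (6,1)@(13, 3): e=[4,11,23] → █
    (7,1)@(15, 3): e=[0,19,19] → ·  [on edge]
    (8,1)@(17, 3): e=[-4,27,15] → ·
    (9,1)@(19, 3): e=[-8,35,11] → ·
    (0,2)@(1, 5): e=[0,-19,57] → ·  [on edge]
    (5,2)@(11, 5): e=[-20,21,37] → ·
    (6,2)@(13, 5): e=[-24,29,33] → ·
  covered (5 px):
    · · · · · · · █ █ █ ·
    · · · · · █ █ · · · ·
    · · · · · · · · · · ·
    · · · · · · · · · · ·
    · · · · · · · · · · ·
    · · · · · · · · · · ·
    · · · · · · · · · · ·
    · · · · · · · · · · ·
T1:
  2·area = 64
  edge (22, 4)→(4, 6): d=(-18,2) right/bottom  bias=-1
  edge (4, 6)→(8, 2): d=(4,-4) top-left  bias=+0
  edge (8, 2)→(22, 4): d=(14,2) right/bottom  bias=-1
    (0,0)@(1, 1): e=[96,-32,0] → ·  [on edge]
    (4,0)@(9, 1): e=[80,0,-16] → ·  [on edge]
    (3,1)@(7, 3): e=[48,0,16] → █  [on edge]
    (4,1)@(9, 3): e=[44,8,12] → █
    (5,1)@(11, 3): e=[40,16,8] → █
    (6,1)@(13, 3): e=[36,24,4] → █
    (7,1)@(15, 3): e=[32,32,0] → ·  [on edge]
    (2,2)@(5, 5): e=[16,0,48] → █  [on edge]
    (6,2)@(13, 5): e=[0,32,32] → ·  [on edge]
    (1,3)@(3, 7): e=[-16,0,80] → ·  [on edge]
    (2,3)@(5, 7): e=[-20,8,76] → ·
    (3,3)@(7, 7): e=[-24,16,72] → ·
    (0,4)@(1, 9): e=[-48,0,112] → ·  [on edge]
  covered (8 px):
    · · · · · · · · · · ·
    · · · █ █ █ █ · · · ·
    · · █ █ █ █ · · · · ·
    · · · · · · · · · · ·
    · · · · · · · · · · ·
    · · · · · · · · · · ·
    · · · · · · · · · · ·
    · · · · · · · · · · ·
T2:
  2·area = 24
  edge (10, 12)→(16, 10): d=(6,-2) top-left  bias=+0
  edge (16, 10)→(16, 14): d=(0,4) right/bottom  bias=-1
  edge (16, 14)→(10, 12): d=(-6,-2) top-left  bias=+0
    (0,4)@(1, 9): e=[-36,60,0] → ·  [on edge]
    (9,4)@(19, 9): e=[0,-12,36] → ·  [on edge]
    (3,5)@(7, 11): e=[-12,36,0] → ·  [on edge]
    (6,5)@(13, 11): e=[0,12,12] → █  [on edge]
    (7,5)@(15, 11): e=[4,4,16] → █
    (8,5)@(17, 11): e=[8,-4,20] → ·
    (3,6)@(7, 13): e=[0,36,-12] → ·  [on edge]
    (6,6)@(13, 13): e=[12,12,0] → █  [on edge]
    (8,6)@(17, 13): e=[20,-4,8] → ·
    (0,7)@(1, 15): e=[0,60,-36] → ·  [on edge]
    (6,7)@(13, 15): e=[24,12,-12] → ·
    (7,7)@(15, 15): e=[28,4,-8] → ·
    (9,7)@(19, 15): e=[36,-12,0] → ·  [on edge]
  covered (4 px):
    · · · · · · · · · · ·
    · · · · · · · · · · ·
    · · · · · · · · · · ·
    · · · · · · · · · · ·
    · · · · · · · · · · ·
    · · · · · · █ █ · · ·
    · · · · · · █ █ · · ·
    · · · · · · · · · · ·
T3:
  2·area = 24  (B↔C swapped to make it positive)
  edge (16, 4)→(16, 10): d=(0,6) right/bottom  bias=-1
  edge (16, 10)→(12, 7): d=(-4,-3) top-left  bias=+0
  edge (12, 7)→(16, 4): d=(4,-3) top-left  bias=+0
    (7,2)@(15, 5): e=[6,17,1] → █
    (8,2)@(17, 5): e=[-6,23,7] → ·
    (6,3)@(13, 7): e=[18,3,3] → █
    (8,3)@(17, 7): e=[-6,15,15] → ·
    (6,4)@(13, 9): e=[18,-5,11] → ·
    (7,4)@(15, 9): e=[6,1,17] → █
    (8,4)@(17, 9): e=[-6,7,23] → ·
    (7,5)@(15, 11): e=[6,-7,25] → ·
  covered (4 px):
    · · · · · · · · · · ·
    · · · · · · · · · · ·
    · · · · · · · █ · · ·
    · · · · · · █ █ · · ·
    · · · · · · · █ · · ·
    · · · · · · · · · · ·
    · · · · · · · · · · ·
    · · · · · · · · · · ·
T4:
  2·area = 91  (B↔C swapped to make it positive)
  edge (9, 0)→(20, 6): d=(11,6) right/bottom  bias=-1
  edge (20, 6)→(3, 5): d=(-17,-1) top-left  bias=+0
  edge (3, 5)→(9, 0): d=(6,-5) top-left  bias=+0
    (4,0)@(9, 1): e=[11,74,6] → █
    (5,0)@(11, 1): e=[-1,76,16] → ·
    (3,1)@(7, 3): e=[45,38,8] → █
    (5,1)@(11, 3): e=[21,42,28] → █
    (6,1)@(13, 3): e=[9,44,38] → █
    (7,1)@(15, 3): e=[-3,46,48] → ·
    (1,2)@(3, 5): e=[91,0,0] → █  [on edge]
    (2,2)@(5, 5): e=[79,2,10] → █
    (7,2)@(15, 5): e=[19,12,60] → █
    (8,2)@(17, 5): e=[7,14,70] → █
    (9,2)@(19, 5): e=[-5,16,80] → ·
    (1,3)@(3, 7): e=[113,-34,12] → ·
  covered (13 px):
    · · · · █ · · · · · ·
    · · · █ █ █ █ · · · ·
    · █ █ █ █ █ █ █ █ · ·
    · · · · · · · · · · ·
    · · · · · · · · · · ·
    · · · · · · · · · · ·
    · · · · · · · · · · ·
    · · · · · · · · · · ·

Final: "outside"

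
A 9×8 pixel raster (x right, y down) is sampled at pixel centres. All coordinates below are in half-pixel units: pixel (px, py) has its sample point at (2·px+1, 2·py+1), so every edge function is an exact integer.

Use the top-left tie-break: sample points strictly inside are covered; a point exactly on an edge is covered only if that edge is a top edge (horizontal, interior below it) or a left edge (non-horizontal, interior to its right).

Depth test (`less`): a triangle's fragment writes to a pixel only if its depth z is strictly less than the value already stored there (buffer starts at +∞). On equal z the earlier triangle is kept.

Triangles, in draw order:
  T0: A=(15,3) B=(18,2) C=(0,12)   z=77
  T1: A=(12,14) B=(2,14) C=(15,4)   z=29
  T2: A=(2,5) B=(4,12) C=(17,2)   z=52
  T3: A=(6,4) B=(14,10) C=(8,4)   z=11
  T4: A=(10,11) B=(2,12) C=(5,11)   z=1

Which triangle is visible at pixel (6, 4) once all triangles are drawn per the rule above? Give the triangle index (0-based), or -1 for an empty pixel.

T0:
  2·area = 12
  edge (15, 3)→(18, 2): d=(3,-1) top-left  bias=+0
  edge (18, 2)→(0, 12): d=(-18,10) right/bottom  bias=-1
  edge (0, 12)→(15, 3): d=(15,-9) top-left  bias=+0
    (7,1)@(15, 3): e=[0,12,0] → #  [on edge]
    (8,1)@(17, 3): e=[2,-8,18] → ·
    (4,2)@(9, 5): e=[0,36,-24] → ·  [on edge]
    (7,2)@(15, 5): e=[6,-24,30] → ·
    (1,3)@(3, 7): e=[0,60,-48] → ·  [on edge]
    (4,3)@(9, 7): e=[6,0,6] → ·  [on edge]
    (2,4)@(5, 9): e=[8,4,0] → #  [on edge]
    (3,4)@(7, 9): e=[10,-16,18] → ·
    (2,5)@(5, 11): e=[14,-32,30] → ·
  covered (2 px):
    · · · · · · · · ·
    · · · · · · · # ·
    · · · · · · · · ·
    · · · · · · · · ·
    · · # · · · · · ·
    · · · · · · · · ·
    · · · · · · · · ·
    · · · · · · · · ·
T1:
  2·area = 100
  edge (12, 14)→(2, 14): d=(-10,0) right/bottom  bias=-1
  edge (2, 14)→(15, 4): d=(13,-10) top-left  bias=+0
  edge (15, 4)→(12, 14): d=(-3,10) right/bottom  bias=-1
    (6,3)@(13, 7): e=[70,19,11] → #
    (7,3)@(15, 7): e=[70,39,-9] → ·
    (4,4)@(9, 9): e=[50,5,45] → #
    (5,4)@(11, 9): e=[50,25,25] → #
    (7,4)@(15, 9): e=[50,65,-15] → ·
    (3,5)@(7, 11): e=[30,11,59] → #
    (6,5)@(13, 11): e=[30,71,-1] → ·
    (2,6)@(5, 13): e=[10,17,73] → #
    (6,6)@(13, 13): e=[10,97,-7] → ·
    (2,7)@(5, 15): e=[-10,43,67] → ·
    (3,7)@(7, 15): e=[-10,63,47] → ·
    (4,7)@(9, 15): e=[-10,83,27] → ·
  covered (11 px):
    · · · · · · · · ·
    · · · · · · · · ·
    · · · · · · · · ·
    · · · · · · # · ·
    · · · · # # # · ·
    · · · # # # · · ·
    · · # # # # · · ·
    · · · · · · · · ·
T2:
  2·area = 111  (B↔C swapped to make it positive)
  edge (2, 5)→(17, 2): d=(15,-3) top-left  bias=+0
  edge (17, 2)→(4, 12): d=(-13,10) right/bottom  bias=-1
  edge (4, 12)→(2, 5): d=(-2,-7) top-left  bias=+0
    (6,1)@(13, 3): e=[3,27,81] → #
    (7,1)@(15, 3): e=[9,7,95] → #
    (8,1)@(17, 3): e=[15,-13,109] → ·
    (1,2)@(3, 5): e=[3,101,7] → #
    (2,2)@(5, 5): e=[9,81,21] → #
    (3,2)@(7, 5): e=[15,61,35] → #
    (4,2)@(9, 5): e=[21,41,49] → #
    (5,2)@(11, 5): e=[27,21,63] → #
    (7,2)@(15, 5): e=[39,-19,91] → ·
    (1,3)@(3, 7): e=[33,75,3] → #
    (5,3)@(11, 7): e=[57,-5,59] → ·
    (6,3)@(13, 7): e=[63,-25,73] → ·
  covered (15 px):
    · · · · · · · · ·
    · · · · · · # # ·
    · # # # # # # · ·
    · # # # # · · · ·
    · · # # · · · · ·
    · · # · · · · · ·
    · · · · · · · · ·
    · · · · · · · · ·
T3:
  2·area = 12  (B↔C swapped to make it positive)
  edge (6, 4)→(8, 4): d=(2,0) top-left  bias=+0
  edge (8, 4)→(14, 10): d=(6,6) right/bottom  bias=-1
  edge (14, 10)→(6, 4): d=(-8,-6) top-left  bias=+0
    (2,0)@(5, 1): e=[-6,0,18] → ·  [on edge]
    (3,1)@(7, 3): e=[-2,0,14] → ·  [on edge]
    (4,2)@(9, 5): e=[2,0,10] → ·  [on edge]
    (5,3)@(11, 7): e=[6,0,6] → ·  [on edge]
    (6,4)@(13, 9): e=[10,0,2] → ·  [on edge]
    (7,5)@(15, 11): e=[14,0,-2] → ·  [on edge]
    (8,6)@(17, 13): e=[18,0,-6] → ·  [on edge]
  covered (0 px):
    · · · · · · · · ·
    · · · · · · · · ·
    · · · · · · · · ·
    · · · · · · · · ·
    · · · · · · · · ·
    · · · · · · · · ·
    · · · · · · · · ·
    · · · · · · · · ·
T4:
  2·area = 5
  edge (10, 11)→(2, 12): d=(-8,1) right/bottom  bias=-1
  edge (2, 12)→(5, 11): d=(3,-1) top-left  bias=+0
  edge (5, 11)→(10, 11): d=(5,0) top-left  bias=+0
    (8,3)@(17, 7): e=[25,0,-20] → ·  [on edge]
    (5,4)@(11, 9): e=[15,0,-10] → ·  [on edge]
    (0,5)@(1, 11): e=[9,-4,0] → ·  [on edge]
    (1,5)@(3, 11): e=[7,-2,0] → ·  [on edge]
    (2,5)@(5, 11): e=[5,0,0] → #  [on edge]
    (3,5)@(7, 11): e=[3,2,0] → #  [on edge]
    (4,5)@(9, 11): e=[1,4,0] → #  [on edge]
    (5,5)@(11, 11): e=[-1,6,0] → ·  [on edge]
    (6,5)@(13, 11): e=[-3,8,0] → ·  [on edge]
    (7,5)@(15, 11): e=[-5,10,0] → ·  [on edge]
    (8,5)@(17, 11): e=[-7,12,0] → ·  [on edge]
    (2,6)@(5, 13): e=[-11,6,10] → ·
  covered (3 px):
    · · · · · · · · ·
    · · · · · · · · ·
    · · · · · · · · ·
    · · · · · · · · ·
    · · · · · · · · ·
    · · # # # · · · ·
    · · · · · · · · ·
    · · · · · · · · ·

Z-buffer (winner per pixel, '.' = empty):
  . . . . . . . . .
  . . . . . . 2 2 .
  . 2 2 2 2 2 2 . .
  . 2 2 2 2 . 1 . .
  . . 2 2 1 1 1 . .
  . . 4 4 4 1 . . .
  . . 1 1 1 1 . . .
  . . . . . . . . .

Final: 1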